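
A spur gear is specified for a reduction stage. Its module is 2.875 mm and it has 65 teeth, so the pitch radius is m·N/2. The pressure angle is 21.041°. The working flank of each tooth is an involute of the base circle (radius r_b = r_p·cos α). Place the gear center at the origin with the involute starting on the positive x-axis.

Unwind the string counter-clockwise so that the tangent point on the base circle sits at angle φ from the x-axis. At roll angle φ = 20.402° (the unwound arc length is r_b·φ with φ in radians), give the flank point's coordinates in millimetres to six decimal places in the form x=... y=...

pitch radius r_p = m·N/2 = 2.875·65/2 = 93.437500
base radius r_b = r_p·cos α = 93.437500·cos 21.041° = 87.207437
roll angle φ = 20.402° = 0.35608207 rad
x = r_b·(cos φ + φ·sin φ) = 87.207437·(0.93726982 + 0.35608207·0.34860476) = 92.562125
y = r_b·(sin φ − φ·cos φ) = 87.207437·(0.34860476 − 0.35608207·0.93726982) = 1.295884

x=92.562125 y=1.295884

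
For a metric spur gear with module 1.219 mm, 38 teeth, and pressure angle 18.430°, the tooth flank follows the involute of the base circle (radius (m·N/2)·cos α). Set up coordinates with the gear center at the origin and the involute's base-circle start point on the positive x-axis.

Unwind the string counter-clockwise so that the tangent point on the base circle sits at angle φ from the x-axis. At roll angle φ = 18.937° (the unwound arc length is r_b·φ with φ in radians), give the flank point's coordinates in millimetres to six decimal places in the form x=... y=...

pitch radius r_p = m·N/2 = 1.219·38/2 = 23.161000
base radius r_b = r_p·cos α = 23.161000·cos 18.430° = 21.973086
roll angle φ = 18.937° = 0.33051300 rad
x = r_b·(cos φ + φ·sin φ) = 21.973086·(0.94587598 + 0.33051300·0.32452831) = 23.140666
y = r_b·(sin φ − φ·cos φ) = 21.973086·(0.32452831 − 0.33051300·0.94587598) = 0.261568

x=23.140666 y=0.261568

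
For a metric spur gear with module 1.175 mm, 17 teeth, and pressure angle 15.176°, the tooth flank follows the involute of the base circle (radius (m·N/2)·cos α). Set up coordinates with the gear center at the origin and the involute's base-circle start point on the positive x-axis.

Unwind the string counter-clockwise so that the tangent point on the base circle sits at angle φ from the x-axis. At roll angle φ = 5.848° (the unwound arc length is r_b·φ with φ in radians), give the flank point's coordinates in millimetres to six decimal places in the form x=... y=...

x=9.689276 y=0.003413

pitch radius r_p = m·N/2 = 1.175·17/2 = 9.987500
base radius r_b = r_p·cos α = 9.987500·cos 15.176° = 9.639198
roll angle φ = 5.848° = 0.10206685 rad
x = r_b·(cos φ + φ·sin φ) = 9.639198·(0.99479570 + 0.10206685·0.10188973) = 9.689276
y = r_b·(sin φ − φ·cos φ) = 9.639198·(0.10188973 − 0.10206685·0.99479570) = 0.003413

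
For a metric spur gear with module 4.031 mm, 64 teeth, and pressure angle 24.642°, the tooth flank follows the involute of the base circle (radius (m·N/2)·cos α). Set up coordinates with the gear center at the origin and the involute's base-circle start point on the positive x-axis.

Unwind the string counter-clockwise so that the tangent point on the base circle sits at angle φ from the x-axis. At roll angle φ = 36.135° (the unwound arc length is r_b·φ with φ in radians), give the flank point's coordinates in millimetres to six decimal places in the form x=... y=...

x=138.294015 y=9.419225

pitch radius r_p = m·N/2 = 4.031·64/2 = 128.992000
base radius r_b = r_p·cos α = 128.992000·cos 24.642° = 117.244791
roll angle φ = 36.135° = 0.63067473 rad
x = r_b·(cos φ + φ·sin φ) = 117.244791·(0.80762981 + 0.63067473·0.58968982) = 138.294015
y = r_b·(sin φ − φ·cos φ) = 117.244791·(0.58968982 − 0.63067473·0.80762981) = 9.419225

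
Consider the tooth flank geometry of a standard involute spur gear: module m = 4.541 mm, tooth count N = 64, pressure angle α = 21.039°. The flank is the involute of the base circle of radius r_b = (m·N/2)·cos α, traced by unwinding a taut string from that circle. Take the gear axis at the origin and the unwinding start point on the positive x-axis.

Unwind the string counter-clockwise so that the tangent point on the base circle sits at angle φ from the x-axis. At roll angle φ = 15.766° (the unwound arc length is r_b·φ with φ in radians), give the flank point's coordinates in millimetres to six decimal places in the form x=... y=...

x=140.662783 y=0.934809

pitch radius r_p = m·N/2 = 4.541·64/2 = 145.312000
base radius r_b = r_p·cos α = 145.312000·cos 21.039° = 135.624961
roll angle φ = 15.766° = 0.27516861 rad
x = r_b·(cos φ + φ·sin φ) = 135.624961·(0.96237940 + 0.27516861·0.27170921) = 140.662783
y = r_b·(sin φ − φ·cos φ) = 135.624961·(0.27170921 − 0.27516861·0.96237940) = 0.934809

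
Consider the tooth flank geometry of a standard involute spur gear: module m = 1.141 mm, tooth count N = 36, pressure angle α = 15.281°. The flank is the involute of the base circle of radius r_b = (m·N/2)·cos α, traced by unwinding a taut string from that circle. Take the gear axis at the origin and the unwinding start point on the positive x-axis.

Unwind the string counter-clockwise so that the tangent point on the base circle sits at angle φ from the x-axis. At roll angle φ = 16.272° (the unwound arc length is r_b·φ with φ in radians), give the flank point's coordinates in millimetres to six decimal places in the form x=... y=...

pitch radius r_p = m·N/2 = 1.141·36/2 = 20.538000
base radius r_b = r_p·cos α = 20.538000·cos 15.281° = 19.811876
roll angle φ = 16.272° = 0.28399998 rad
x = r_b·(cos φ + φ·sin φ) = 19.811876·(0.95994234 + 0.28399998·0.28019763) = 20.594811
y = r_b·(sin φ − φ·cos φ) = 19.811876·(0.28019763 − 0.28399998·0.95994234) = 0.150056

x=20.594811 y=0.150056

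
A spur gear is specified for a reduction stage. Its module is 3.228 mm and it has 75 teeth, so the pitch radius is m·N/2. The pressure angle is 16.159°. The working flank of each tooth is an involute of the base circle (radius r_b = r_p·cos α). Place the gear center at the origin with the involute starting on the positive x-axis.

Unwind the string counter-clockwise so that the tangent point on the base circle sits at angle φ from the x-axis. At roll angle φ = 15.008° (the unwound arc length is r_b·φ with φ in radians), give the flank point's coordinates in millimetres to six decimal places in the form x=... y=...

pitch radius r_p = m·N/2 = 3.228·75/2 = 121.050000
base radius r_b = r_p·cos α = 121.050000·cos 16.159° = 116.267688
roll angle φ = 15.008° = 0.26193901 rad
x = r_b·(cos φ + φ·sin φ) = 116.267688·(0.96588968 + 0.26193901·0.25895391) = 120.188212
y = r_b·(sin φ − φ·cos φ) = 116.267688·(0.25895391 − 0.26193901·0.96588968) = 0.691760

x=120.188212 y=0.691760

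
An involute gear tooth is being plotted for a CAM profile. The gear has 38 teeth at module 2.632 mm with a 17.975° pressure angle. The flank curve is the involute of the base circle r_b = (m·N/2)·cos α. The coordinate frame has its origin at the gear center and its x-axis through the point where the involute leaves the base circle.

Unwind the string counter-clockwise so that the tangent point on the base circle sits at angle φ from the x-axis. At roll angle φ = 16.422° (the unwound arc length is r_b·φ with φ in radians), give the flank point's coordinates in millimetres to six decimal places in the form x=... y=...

pitch radius r_p = m·N/2 = 2.632·38/2 = 50.008000
base radius r_b = r_p·cos α = 50.008000·cos 17.975° = 47.567173
roll angle φ = 16.422° = 0.28661797 rad
x = r_b·(cos φ + φ·sin φ) = 47.567173·(0.95920549 + 0.28661797·0.28270979) = 49.481047
y = r_b·(sin φ − φ·cos φ) = 47.567173·(0.28270979 − 0.28661797·0.95920549) = 0.370275

x=49.481047 y=0.370275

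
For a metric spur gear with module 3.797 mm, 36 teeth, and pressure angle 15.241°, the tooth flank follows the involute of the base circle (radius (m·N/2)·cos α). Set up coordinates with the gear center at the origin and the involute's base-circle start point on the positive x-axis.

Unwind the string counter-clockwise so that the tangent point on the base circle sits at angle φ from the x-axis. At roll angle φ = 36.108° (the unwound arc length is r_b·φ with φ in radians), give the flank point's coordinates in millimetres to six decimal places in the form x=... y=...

pitch radius r_p = m·N/2 = 3.797·36/2 = 68.346000
base radius r_b = r_p·cos α = 68.346000·cos 15.241° = 65.942177
roll angle φ = 36.108° = 0.63020349 rad
x = r_b·(cos φ + φ·sin φ) = 65.942177·(0.80790761 + 0.63020349·0.58930917) = 77.765102
y = r_b·(sin φ − φ·cos φ) = 65.942177·(0.58930917 − 0.63020349·0.80790761) = 5.286121

x=77.765102 y=5.286121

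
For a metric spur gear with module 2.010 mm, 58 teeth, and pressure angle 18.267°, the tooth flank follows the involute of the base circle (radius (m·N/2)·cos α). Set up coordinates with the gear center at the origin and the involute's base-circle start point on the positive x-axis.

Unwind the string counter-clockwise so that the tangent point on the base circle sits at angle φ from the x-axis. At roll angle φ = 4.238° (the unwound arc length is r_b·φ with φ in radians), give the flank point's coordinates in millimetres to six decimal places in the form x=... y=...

pitch radius r_p = m·N/2 = 2.010·58/2 = 58.290000
base radius r_b = r_p·cos α = 58.290000·cos 18.267° = 55.352543
roll angle φ = 4.238° = 0.07396705 rad
x = r_b·(cos φ + φ·sin φ) = 55.352543·(0.99726568 + 0.07396705·0.07389962) = 55.503757
y = r_b·(sin φ − φ·cos φ) = 55.352543·(0.07389962 − 0.07396705·0.99726568) = 0.007463

x=55.503757 y=0.007463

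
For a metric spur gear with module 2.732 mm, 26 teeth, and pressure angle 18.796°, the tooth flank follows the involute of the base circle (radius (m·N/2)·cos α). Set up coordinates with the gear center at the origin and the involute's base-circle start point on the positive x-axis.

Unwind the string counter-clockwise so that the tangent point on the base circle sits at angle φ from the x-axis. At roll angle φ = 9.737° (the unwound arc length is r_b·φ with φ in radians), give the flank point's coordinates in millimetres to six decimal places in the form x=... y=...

pitch radius r_p = m·N/2 = 2.732·26/2 = 35.516000
base radius r_b = r_p·cos α = 35.516000·cos 18.796° = 33.621994
roll angle φ = 9.737° = 0.16994271 rad
x = r_b·(cos φ + φ·sin φ) = 33.621994·(0.98559446 + 0.16994271·0.16912588) = 34.104005
y = r_b·(sin φ − φ·cos φ) = 33.621994·(0.16912588 − 0.16994271·0.98559446) = 0.054847

x=34.104005 y=0.054847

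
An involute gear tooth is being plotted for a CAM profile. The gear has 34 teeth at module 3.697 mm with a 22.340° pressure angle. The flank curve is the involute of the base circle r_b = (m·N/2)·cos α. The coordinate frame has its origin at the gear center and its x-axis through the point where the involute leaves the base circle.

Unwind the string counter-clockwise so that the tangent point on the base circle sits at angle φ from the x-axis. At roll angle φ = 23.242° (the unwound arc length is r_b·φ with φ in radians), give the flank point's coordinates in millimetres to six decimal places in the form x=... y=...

x=62.719717 y=1.272278

pitch radius r_p = m·N/2 = 3.697·34/2 = 62.849000
base radius r_b = r_p·cos α = 62.849000·cos 22.340° = 58.131842
roll angle φ = 23.242° = 0.40564942 rad
x = r_b·(cos φ + φ·sin φ) = 58.131842·(0.91884632 + 0.40564942·0.39461557) = 62.719717
y = r_b·(sin φ − φ·cos φ) = 58.131842·(0.39461557 − 0.40564942·0.91884632) = 1.272278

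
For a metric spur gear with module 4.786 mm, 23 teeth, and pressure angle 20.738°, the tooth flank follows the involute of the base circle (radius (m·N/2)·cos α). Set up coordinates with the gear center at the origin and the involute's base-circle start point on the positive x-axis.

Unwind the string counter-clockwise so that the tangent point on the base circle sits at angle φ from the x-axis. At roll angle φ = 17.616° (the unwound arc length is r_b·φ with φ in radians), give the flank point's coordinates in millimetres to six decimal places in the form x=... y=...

x=53.848665 y=0.493971

pitch radius r_p = m·N/2 = 4.786·23/2 = 55.039000
base radius r_b = r_p·cos α = 55.039000·cos 20.738° = 51.472990
roll angle φ = 17.616° = 0.30745720 rad
x = r_b·(cos φ + φ·sin φ) = 51.472990·(0.95310619 + 0.30745720·0.30263606) = 53.848665
y = r_b·(sin φ − φ·cos φ) = 51.472990·(0.30263606 − 0.30745720·0.95310619) = 0.493971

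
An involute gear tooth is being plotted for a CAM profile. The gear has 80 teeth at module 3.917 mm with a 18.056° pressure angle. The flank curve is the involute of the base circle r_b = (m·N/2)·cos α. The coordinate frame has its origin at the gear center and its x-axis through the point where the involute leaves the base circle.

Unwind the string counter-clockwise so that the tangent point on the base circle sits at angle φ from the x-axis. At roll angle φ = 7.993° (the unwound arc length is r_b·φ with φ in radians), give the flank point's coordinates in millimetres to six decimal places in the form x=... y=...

pitch radius r_p = m·N/2 = 3.917·80/2 = 156.680000
base radius r_b = r_p·cos α = 156.680000·cos 18.056° = 148.964142
roll angle φ = 7.993° = 0.13950417 rad
x = r_b·(cos φ + φ·sin φ) = 148.964142·(0.99028506 + 0.13950417·0.13905212) = 150.406623
y = r_b·(sin φ − φ·cos φ) = 148.964142·(0.13905212 − 0.13950417·0.99028506) = 0.134548

x=150.406623 y=0.134548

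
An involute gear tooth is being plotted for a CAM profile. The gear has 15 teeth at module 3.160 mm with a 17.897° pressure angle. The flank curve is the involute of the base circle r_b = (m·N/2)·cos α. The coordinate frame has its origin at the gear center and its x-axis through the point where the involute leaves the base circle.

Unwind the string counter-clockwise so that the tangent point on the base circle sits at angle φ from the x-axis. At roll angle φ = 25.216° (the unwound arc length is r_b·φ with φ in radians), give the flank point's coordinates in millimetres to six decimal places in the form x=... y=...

x=24.632700 y=0.628509

pitch radius r_p = m·N/2 = 3.160·15/2 = 23.700000
base radius r_b = r_p·cos α = 23.700000·cos 17.897° = 22.553169
roll angle φ = 25.216° = 0.44010222 rad
x = r_b·(cos φ + φ·sin φ) = 22.553169·(0.90470812 + 0.44010222·0.42603195) = 24.632700
y = r_b·(sin φ − φ·cos φ) = 22.553169·(0.42603195 − 0.44010222·0.90470812) = 0.628509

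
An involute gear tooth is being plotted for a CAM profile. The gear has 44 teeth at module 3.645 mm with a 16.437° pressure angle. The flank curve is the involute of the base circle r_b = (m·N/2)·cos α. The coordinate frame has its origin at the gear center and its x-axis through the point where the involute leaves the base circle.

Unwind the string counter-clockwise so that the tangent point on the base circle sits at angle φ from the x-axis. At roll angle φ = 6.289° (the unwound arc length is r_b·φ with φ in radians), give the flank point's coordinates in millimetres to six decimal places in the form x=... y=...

x=77.374682 y=0.033863

pitch radius r_p = m·N/2 = 3.645·44/2 = 80.190000
base radius r_b = r_p·cos α = 80.190000·cos 16.437° = 76.912751
roll angle φ = 6.289° = 0.10976376 rad
x = r_b·(cos φ + φ·sin φ) = 76.912751·(0.99398200 + 0.10976376·0.10954348) = 77.374682
y = r_b·(sin φ − φ·cos φ) = 76.912751·(0.10954348 − 0.10976376·0.99398200) = 0.033863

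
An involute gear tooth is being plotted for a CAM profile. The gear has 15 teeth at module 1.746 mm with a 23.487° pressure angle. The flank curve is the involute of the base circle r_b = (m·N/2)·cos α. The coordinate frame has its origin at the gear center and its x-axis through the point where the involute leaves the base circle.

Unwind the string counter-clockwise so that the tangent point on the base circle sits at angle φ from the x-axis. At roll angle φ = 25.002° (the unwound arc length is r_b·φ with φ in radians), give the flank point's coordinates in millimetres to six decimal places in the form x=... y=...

x=13.099684 y=0.326354

pitch radius r_p = m·N/2 = 1.746·15/2 = 13.095000
base radius r_b = r_p·cos α = 13.095000·cos 23.487° = 12.010086
roll angle φ = 25.002° = 0.43636722 rad
x = r_b·(cos φ + φ·sin φ) = 12.010086·(0.90629303 + 0.43636722·0.42264990) = 13.099684
y = r_b·(sin φ − φ·cos φ) = 12.010086·(0.42264990 − 0.43636722·0.90629303) = 0.326354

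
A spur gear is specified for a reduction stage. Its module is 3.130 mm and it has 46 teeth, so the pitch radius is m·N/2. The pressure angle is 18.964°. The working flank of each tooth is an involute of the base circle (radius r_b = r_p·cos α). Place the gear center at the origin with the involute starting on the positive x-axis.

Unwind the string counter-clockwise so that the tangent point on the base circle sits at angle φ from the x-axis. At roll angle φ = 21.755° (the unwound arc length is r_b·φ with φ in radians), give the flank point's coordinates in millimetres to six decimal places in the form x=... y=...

pitch radius r_p = m·N/2 = 3.130·46/2 = 71.990000
base radius r_b = r_p·cos α = 71.990000·cos 18.964° = 68.082595
roll angle φ = 21.755° = 0.37969638 rad
x = r_b·(cos φ + φ·sin φ) = 68.082595·(0.92877721 + 0.37969638·0.37063849) = 72.814833
y = r_b·(sin φ − φ·cos φ) = 68.082595·(0.37063849 − 0.37969638·0.92877721) = 1.224475

x=72.814833 y=1.224475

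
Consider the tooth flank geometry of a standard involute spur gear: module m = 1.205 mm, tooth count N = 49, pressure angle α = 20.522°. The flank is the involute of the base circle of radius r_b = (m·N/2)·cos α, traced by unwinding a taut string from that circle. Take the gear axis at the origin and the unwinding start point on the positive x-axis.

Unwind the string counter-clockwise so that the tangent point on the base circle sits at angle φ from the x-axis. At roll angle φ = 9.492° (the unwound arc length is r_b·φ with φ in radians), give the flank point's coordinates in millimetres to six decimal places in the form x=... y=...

pitch radius r_p = m·N/2 = 1.205·49/2 = 29.522500
base radius r_b = r_p·cos α = 29.522500·cos 20.522° = 27.648933
roll angle φ = 9.492° = 0.16566665 rad
x = r_b·(cos φ + φ·sin φ) = 27.648933·(0.98630864 + 0.16566665·0.16490989) = 28.025752
y = r_b·(sin φ − φ·cos φ) = 27.648933·(0.16490989 − 0.16566665·0.98630864) = 0.041790

x=28.025752 y=0.041790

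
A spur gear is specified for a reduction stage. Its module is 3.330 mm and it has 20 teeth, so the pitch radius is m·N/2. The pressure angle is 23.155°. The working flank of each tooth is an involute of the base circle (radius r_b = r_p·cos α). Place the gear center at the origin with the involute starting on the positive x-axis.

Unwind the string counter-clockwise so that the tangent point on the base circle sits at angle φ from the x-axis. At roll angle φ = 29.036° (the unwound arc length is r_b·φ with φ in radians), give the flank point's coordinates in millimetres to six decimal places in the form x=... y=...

x=34.300240 y=1.294482

pitch radius r_p = m·N/2 = 3.330·20/2 = 33.300000
base radius r_b = r_p·cos α = 33.300000·cos 23.155° = 30.617500
roll angle φ = 29.036° = 0.50677380 rad
x = r_b·(cos φ + φ·sin φ) = 30.617500·(0.87431492 + 0.50677380·0.48535906) = 34.300240
y = r_b·(sin φ − φ·cos φ) = 30.617500·(0.48535906 − 0.50677380·0.87431492) = 1.294482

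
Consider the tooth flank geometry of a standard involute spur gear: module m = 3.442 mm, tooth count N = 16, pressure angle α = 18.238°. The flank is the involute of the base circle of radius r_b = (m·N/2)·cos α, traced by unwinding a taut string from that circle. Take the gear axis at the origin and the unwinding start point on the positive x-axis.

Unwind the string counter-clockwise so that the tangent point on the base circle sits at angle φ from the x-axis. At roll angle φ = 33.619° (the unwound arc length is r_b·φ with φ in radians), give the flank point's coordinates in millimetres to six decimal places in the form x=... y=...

x=30.274625 y=1.701200

pitch radius r_p = m·N/2 = 3.442·16/2 = 27.536000
base radius r_b = r_p·cos α = 27.536000·cos 18.238° = 26.152721
roll angle φ = 33.619° = 0.58676224 rad
x = r_b·(cos φ + φ·sin φ) = 26.152721·(0.83273768 + 0.58676224·0.55366773) = 30.274625
y = r_b·(sin φ − φ·cos φ) = 26.152721·(0.55366773 − 0.58676224·0.83273768) = 1.701200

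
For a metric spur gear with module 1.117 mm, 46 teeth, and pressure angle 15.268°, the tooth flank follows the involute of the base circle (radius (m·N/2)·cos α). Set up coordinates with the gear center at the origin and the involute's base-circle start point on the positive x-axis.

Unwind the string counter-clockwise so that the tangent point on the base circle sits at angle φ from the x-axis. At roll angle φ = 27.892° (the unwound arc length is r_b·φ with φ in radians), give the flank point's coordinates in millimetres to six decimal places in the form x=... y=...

pitch radius r_p = m·N/2 = 1.117·46/2 = 25.691000
base radius r_b = r_p·cos α = 25.691000·cos 15.268° = 24.784227
roll angle φ = 27.892° = 0.48680723 rad
x = r_b·(cos φ + φ·sin φ) = 24.784227·(0.88383096 + 0.48680723·0.46780641) = 27.549217
y = r_b·(sin φ − φ·cos φ) = 24.784227·(0.46780641 − 0.48680723·0.88383096) = 0.930675

x=27.549217 y=0.930675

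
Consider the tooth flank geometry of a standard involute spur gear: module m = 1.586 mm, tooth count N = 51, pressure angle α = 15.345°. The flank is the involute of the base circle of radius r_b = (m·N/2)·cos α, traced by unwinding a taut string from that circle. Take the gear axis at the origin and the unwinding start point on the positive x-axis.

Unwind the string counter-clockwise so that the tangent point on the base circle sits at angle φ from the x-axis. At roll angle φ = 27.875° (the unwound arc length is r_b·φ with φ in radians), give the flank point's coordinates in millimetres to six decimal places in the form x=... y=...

pitch radius r_p = m·N/2 = 1.586·51/2 = 40.443000
base radius r_b = r_p·cos α = 40.443000·cos 15.345° = 39.001202
roll angle φ = 27.875° = 0.48651053 rad
x = r_b·(cos φ + φ·sin φ) = 39.001202·(0.88396972 + 0.48651053·0.46754415) = 43.347296
y = r_b·(sin φ − φ·cos φ) = 39.001202·(0.46754415 − 0.48651053·0.88396972) = 1.461905

x=43.347296 y=1.461905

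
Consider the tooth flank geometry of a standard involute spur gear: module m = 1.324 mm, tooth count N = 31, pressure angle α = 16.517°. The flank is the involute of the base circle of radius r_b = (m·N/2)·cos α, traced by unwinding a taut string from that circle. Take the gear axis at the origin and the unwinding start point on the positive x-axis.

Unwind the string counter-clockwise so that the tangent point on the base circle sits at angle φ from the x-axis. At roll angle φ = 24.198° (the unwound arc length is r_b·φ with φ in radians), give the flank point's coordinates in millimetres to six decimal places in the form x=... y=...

x=21.352392 y=0.485290

pitch radius r_p = m·N/2 = 1.324·31/2 = 20.522000
base radius r_b = r_p·cos α = 20.522000·cos 16.517° = 19.675168
roll angle φ = 24.198° = 0.42233477 rad
x = r_b·(cos φ + φ·sin φ) = 19.675168·(0.91213442 + 0.42233477·0.40989119) = 21.352392
y = r_b·(sin φ − φ·cos φ) = 19.675168·(0.40989119 − 0.42233477·0.91213442) = 0.485290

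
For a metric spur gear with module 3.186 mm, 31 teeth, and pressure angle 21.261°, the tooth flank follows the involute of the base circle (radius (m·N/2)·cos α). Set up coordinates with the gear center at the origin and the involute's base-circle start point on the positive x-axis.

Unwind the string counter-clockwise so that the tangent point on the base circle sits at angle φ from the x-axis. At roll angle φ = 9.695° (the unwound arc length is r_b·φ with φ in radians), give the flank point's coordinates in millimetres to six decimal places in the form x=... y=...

pitch radius r_p = m·N/2 = 3.186·31/2 = 49.383000
base radius r_b = r_p·cos α = 49.383000·cos 21.261° = 46.021908
roll angle φ = 9.695° = 0.16920967 rad
x = r_b·(cos φ + φ·sin φ) = 46.021908·(0.98571817 + 0.16920967·0.16840336) = 46.676047
y = r_b·(sin φ − φ·cos φ) = 46.021908·(0.16840336 − 0.16920967·0.98571817) = 0.074110

x=46.676047 y=0.074110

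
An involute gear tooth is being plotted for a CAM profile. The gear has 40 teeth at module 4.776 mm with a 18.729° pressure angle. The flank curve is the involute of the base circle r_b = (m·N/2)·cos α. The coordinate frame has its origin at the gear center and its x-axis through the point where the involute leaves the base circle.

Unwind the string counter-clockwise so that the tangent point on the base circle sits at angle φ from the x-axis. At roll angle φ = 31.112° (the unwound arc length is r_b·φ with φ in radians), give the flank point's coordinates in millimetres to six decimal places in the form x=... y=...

x=102.831553 y=4.687065

pitch radius r_p = m·N/2 = 4.776·40/2 = 95.520000
base radius r_b = r_p·cos α = 95.520000·cos 18.729° = 90.462013
roll angle φ = 31.112° = 0.54300684 rad
x = r_b·(cos φ + φ·sin φ) = 90.462013·(0.85615888 + 0.54300684·0.51671265) = 102.831553
y = r_b·(sin φ − φ·cos φ) = 90.462013·(0.51671265 − 0.54300684·0.85615888) = 4.687065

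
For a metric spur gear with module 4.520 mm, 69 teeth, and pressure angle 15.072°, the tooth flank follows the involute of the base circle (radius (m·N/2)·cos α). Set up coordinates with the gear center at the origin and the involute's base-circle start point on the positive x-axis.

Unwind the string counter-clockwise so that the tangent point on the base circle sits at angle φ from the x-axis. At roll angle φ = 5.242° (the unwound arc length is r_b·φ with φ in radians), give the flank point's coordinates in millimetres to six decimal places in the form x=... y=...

x=151.204511 y=0.038405

pitch radius r_p = m·N/2 = 4.520·69/2 = 155.940000
base radius r_b = r_p·cos α = 155.940000·cos 15.072° = 150.575636
roll angle φ = 5.242° = 0.09149016 rad
x = r_b·(cos φ + φ·sin φ) = 150.575636·(0.99581769 + 0.09149016·0.09136258) = 151.204511
y = r_b·(sin φ − φ·cos φ) = 150.575636·(0.09136258 − 0.09149016·0.99581769) = 0.038405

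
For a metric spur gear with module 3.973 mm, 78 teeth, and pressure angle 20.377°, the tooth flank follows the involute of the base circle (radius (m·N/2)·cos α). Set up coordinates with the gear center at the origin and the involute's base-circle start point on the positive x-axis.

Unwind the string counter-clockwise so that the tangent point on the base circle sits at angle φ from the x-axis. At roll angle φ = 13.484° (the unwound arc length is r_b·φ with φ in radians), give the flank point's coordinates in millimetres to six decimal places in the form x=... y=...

x=149.217534 y=0.627593

pitch radius r_p = m·N/2 = 3.973·78/2 = 154.947000
base radius r_b = r_p·cos α = 154.947000·cos 20.377° = 145.250702
roll angle φ = 13.484° = 0.23534020 rad
x = r_b·(cos φ + φ·sin φ) = 145.250702·(0.97243507 + 0.23534020·0.23317382) = 149.217534
y = r_b·(sin φ − φ·cos φ) = 145.250702·(0.23317382 − 0.23534020·0.97243507) = 0.627593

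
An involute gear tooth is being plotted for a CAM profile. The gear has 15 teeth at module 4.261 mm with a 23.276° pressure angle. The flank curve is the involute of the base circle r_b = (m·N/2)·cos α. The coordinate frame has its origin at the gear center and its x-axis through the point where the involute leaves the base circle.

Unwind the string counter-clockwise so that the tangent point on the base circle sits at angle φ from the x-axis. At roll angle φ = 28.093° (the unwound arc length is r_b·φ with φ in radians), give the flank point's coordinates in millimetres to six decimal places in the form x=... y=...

pitch radius r_p = m·N/2 = 4.261·15/2 = 31.957500
base radius r_b = r_p·cos α = 31.957500·cos 23.276° = 29.356543
roll angle φ = 28.093° = 0.49031535 rad
x = r_b·(cos φ + φ·sin φ) = 29.356543·(0.88218440 + 0.49031535·0.47090411) = 32.676060
y = r_b·(sin φ − φ·cos φ) = 29.356543·(0.47090411 − 0.49031535·0.88218440) = 1.125986

x=32.676060 y=1.125986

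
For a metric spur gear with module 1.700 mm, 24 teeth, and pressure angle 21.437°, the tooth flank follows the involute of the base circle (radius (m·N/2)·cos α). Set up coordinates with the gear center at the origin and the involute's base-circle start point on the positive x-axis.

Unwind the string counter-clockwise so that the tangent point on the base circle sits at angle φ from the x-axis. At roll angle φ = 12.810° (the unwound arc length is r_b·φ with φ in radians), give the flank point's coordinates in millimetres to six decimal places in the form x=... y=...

x=19.457404 y=0.070385

pitch radius r_p = m·N/2 = 1.700·24/2 = 20.400000
base radius r_b = r_p·cos α = 20.400000·cos 21.437° = 18.988728
roll angle φ = 12.810° = 0.22357668 rad
x = r_b·(cos φ + φ·sin φ) = 18.988728·(0.97511067 + 0.22357668·0.22171869) = 19.457404
y = r_b·(sin φ − φ·cos φ) = 18.988728·(0.22171869 − 0.22357668·0.97511067) = 0.070385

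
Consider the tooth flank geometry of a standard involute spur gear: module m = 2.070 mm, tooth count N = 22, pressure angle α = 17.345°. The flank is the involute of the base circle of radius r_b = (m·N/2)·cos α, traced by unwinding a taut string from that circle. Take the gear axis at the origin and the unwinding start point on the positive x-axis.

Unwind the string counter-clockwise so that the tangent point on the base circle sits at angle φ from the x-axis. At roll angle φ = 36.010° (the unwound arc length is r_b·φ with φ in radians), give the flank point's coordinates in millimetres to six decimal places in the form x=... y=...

x=25.612507 y=1.728537

pitch radius r_p = m·N/2 = 2.070·22/2 = 22.770000
base radius r_b = r_p·cos α = 22.770000·cos 17.345° = 21.734579
roll angle φ = 36.010° = 0.62849306 rad
x = r_b·(cos φ + φ·sin φ) = 21.734579·(0.80891439 + 0.62849306·0.58792644) = 25.612507
y = r_b·(sin φ − φ·cos φ) = 21.734579·(0.58792644 − 0.62849306·0.80891439) = 1.728537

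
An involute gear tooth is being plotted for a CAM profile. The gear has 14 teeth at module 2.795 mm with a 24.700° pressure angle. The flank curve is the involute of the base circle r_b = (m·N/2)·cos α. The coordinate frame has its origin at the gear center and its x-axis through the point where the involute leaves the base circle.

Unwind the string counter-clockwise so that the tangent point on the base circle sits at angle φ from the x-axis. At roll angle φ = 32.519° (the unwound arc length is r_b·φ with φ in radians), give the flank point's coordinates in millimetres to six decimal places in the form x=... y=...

x=20.411410 y=1.048760

pitch radius r_p = m·N/2 = 2.795·14/2 = 19.565000
base radius r_b = r_p·cos α = 19.565000·cos 24.700° = 17.774962
roll angle φ = 32.519° = 0.56756362 rad
x = r_b·(cos φ + φ·sin φ) = 17.774962·(0.84321322 + 0.56756362·0.53757926) = 20.411410
y = r_b·(sin φ − φ·cos φ) = 17.774962·(0.53757926 − 0.56756362·0.84321322) = 1.048760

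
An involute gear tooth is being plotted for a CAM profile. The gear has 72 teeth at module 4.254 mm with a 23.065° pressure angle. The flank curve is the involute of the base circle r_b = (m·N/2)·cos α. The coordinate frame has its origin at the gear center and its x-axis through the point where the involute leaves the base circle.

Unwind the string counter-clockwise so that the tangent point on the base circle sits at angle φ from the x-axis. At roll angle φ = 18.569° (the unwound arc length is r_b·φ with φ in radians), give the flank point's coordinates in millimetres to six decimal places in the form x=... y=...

x=148.108416 y=1.582066

pitch radius r_p = m·N/2 = 4.254·72/2 = 153.144000
base radius r_b = r_p·cos α = 153.144000·cos 23.065° = 140.901820
roll angle φ = 18.569° = 0.32409019 rad
x = r_b·(cos φ + φ·sin φ) = 140.901820·(0.94794084 + 0.32409019·0.31844647) = 148.108416
y = r_b·(sin φ − φ·cos φ) = 140.901820·(0.31844647 − 0.32409019·0.94794084) = 1.582066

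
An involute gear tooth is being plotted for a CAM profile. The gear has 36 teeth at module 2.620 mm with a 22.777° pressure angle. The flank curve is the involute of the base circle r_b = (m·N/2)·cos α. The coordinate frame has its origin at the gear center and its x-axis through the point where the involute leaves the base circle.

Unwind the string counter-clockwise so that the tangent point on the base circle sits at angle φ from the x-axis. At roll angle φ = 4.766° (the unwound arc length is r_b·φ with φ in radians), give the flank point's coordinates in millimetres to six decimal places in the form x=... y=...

x=43.632573 y=0.008337

pitch radius r_p = m·N/2 = 2.620·36/2 = 47.160000
base radius r_b = r_p·cos α = 47.160000·cos 22.777° = 43.482399
roll angle φ = 4.766° = 0.08318239 rad
x = r_b·(cos φ + φ·sin φ) = 43.482399·(0.99654234 + 0.08318239·0.08308650) = 43.632573
y = r_b·(sin φ − φ·cos φ) = 43.482399·(0.08308650 − 0.08318239·0.99654234) = 0.008337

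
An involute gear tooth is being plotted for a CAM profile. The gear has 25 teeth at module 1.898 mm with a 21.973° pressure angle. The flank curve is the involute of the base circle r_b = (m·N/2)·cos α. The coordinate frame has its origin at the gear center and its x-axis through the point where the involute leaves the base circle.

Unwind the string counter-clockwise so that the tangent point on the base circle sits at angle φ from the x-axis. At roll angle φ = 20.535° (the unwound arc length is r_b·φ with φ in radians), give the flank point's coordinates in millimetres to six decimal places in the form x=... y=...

pitch radius r_p = m·N/2 = 1.898·25/2 = 23.725000
base radius r_b = r_p·cos α = 23.725000·cos 21.973° = 22.001623
roll angle φ = 20.535° = 0.35840336 rad
x = r_b·(cos φ + φ·sin φ) = 22.001623·(0.93645808 + 0.35840336·0.35077950) = 23.369654
y = r_b·(sin φ − φ·cos φ) = 22.001623·(0.35077950 − 0.35840336·0.93645808) = 0.333320

x=23.369654 y=0.333320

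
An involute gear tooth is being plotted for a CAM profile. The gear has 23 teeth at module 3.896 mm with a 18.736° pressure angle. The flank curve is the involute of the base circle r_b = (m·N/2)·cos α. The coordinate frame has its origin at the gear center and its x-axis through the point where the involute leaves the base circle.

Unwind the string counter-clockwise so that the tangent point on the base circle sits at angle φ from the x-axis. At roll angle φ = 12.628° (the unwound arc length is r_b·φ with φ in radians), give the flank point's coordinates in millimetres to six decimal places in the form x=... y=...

pitch radius r_p = m·N/2 = 3.896·23/2 = 44.804000
base radius r_b = r_p·cos α = 44.804000·cos 18.736° = 42.429775
roll angle φ = 12.628° = 0.22040018 rad
x = r_b·(cos φ + φ·sin φ) = 42.429775·(0.97581004 + 0.22040018·0.21862014) = 43.447834
y = r_b·(sin φ − φ·cos φ) = 42.429775·(0.21862014 − 0.22040018·0.97581004) = 0.150686

x=43.447834 y=0.150686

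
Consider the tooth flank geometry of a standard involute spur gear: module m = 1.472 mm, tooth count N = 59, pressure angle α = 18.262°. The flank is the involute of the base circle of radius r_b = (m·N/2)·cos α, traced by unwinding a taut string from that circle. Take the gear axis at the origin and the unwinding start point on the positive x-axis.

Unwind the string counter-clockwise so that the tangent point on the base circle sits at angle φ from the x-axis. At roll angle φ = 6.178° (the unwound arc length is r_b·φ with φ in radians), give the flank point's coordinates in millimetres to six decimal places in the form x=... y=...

x=41.475911 y=0.017212

pitch radius r_p = m·N/2 = 1.472·59/2 = 43.424000
base radius r_b = r_p·cos α = 43.424000·cos 18.262° = 41.236886
roll angle φ = 6.178° = 0.10782644 rad
x = r_b·(cos φ + φ·sin φ) = 41.236886·(0.99419236 + 0.10782644·0.10761762) = 41.475911
y = r_b·(sin φ − φ·cos φ) = 41.236886·(0.10761762 − 0.10782644·0.99419236) = 0.017212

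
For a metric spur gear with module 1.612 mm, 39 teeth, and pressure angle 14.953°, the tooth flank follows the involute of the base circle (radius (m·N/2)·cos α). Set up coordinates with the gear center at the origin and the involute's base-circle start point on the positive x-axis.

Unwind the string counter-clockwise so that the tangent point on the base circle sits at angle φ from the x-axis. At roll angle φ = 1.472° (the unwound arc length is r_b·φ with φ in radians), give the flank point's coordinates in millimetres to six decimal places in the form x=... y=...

pitch radius r_p = m·N/2 = 1.612·39/2 = 31.434000
base radius r_b = r_p·cos α = 31.434000·cos 14.953° = 30.369576
roll angle φ = 1.472° = 0.02569125 rad
x = r_b·(cos φ + φ·sin φ) = 30.369576·(0.99967000 + 0.02569125·0.02568842) = 30.379597
y = r_b·(sin φ − φ·cos φ) = 30.369576·(0.02568842 − 0.02569125·0.99967000) = 0.000172

x=30.379597 y=0.000172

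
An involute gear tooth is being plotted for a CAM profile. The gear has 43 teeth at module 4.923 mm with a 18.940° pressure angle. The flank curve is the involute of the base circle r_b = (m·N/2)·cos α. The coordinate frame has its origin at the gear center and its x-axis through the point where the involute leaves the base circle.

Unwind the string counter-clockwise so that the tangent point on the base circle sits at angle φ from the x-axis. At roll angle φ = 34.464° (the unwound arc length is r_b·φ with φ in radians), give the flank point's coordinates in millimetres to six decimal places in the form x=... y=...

pitch radius r_p = m·N/2 = 4.923·43/2 = 105.844500
base radius r_b = r_p·cos α = 105.844500·cos 18.940° = 100.113972
roll angle φ = 34.464° = 0.60151027 rad
x = r_b·(cos φ + φ·sin φ) = 100.113972·(0.82448191 + 0.60151027·0.56588831) = 116.619717
y = r_b·(sin φ − φ·cos φ) = 100.113972·(0.56588831 − 0.60151027·0.82448191) = 7.003370

x=116.619717 y=7.003370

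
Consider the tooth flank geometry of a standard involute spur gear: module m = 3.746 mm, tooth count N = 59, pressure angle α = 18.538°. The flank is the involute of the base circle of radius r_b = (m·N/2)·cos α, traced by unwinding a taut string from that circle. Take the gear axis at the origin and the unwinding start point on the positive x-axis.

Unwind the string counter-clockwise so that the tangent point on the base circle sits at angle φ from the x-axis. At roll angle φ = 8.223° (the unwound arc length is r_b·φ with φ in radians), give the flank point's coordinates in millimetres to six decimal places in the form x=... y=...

x=105.846608 y=0.103028

pitch radius r_p = m·N/2 = 3.746·59/2 = 110.507000
base radius r_b = r_p·cos α = 110.507000·cos 18.538° = 104.773124
roll angle φ = 8.223° = 0.14351842 rad
x = r_b·(cos φ + φ·sin φ) = 104.773124·(0.98971890 + 0.14351842·0.14302624) = 105.846608
y = r_b·(sin φ − φ·cos φ) = 104.773124·(0.14302624 − 0.14351842·0.98971890) = 0.103028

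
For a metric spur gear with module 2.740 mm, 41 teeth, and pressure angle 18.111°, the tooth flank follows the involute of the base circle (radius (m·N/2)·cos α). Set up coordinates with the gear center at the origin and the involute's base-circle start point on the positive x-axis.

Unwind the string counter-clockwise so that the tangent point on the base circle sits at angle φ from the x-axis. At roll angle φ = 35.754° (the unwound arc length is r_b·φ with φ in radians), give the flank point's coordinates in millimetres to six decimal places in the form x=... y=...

pitch radius r_p = m·N/2 = 2.740·41/2 = 56.170000
base radius r_b = r_p·cos α = 56.170000·cos 18.111° = 53.387117
roll angle φ = 35.754° = 0.62402502 rad
x = r_b·(cos φ + φ·sin φ) = 53.387117·(0.81153319 + 0.62402502·0.58430632) = 62.791523
y = r_b·(sin φ − φ·cos φ) = 53.387117·(0.58430632 − 0.62402502·0.81153319) = 4.158286

x=62.791523 y=4.158286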